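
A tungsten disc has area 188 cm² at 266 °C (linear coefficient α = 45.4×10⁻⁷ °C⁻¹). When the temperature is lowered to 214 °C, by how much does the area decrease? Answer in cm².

Area coefficient ≈ 2α; |ΔT| = 52 K
ΔA = 2αA₀ΔT = 2(45.4×10⁻⁷)(188)(52) = 0.0888 cm²

ΔA = 0.0888 cm²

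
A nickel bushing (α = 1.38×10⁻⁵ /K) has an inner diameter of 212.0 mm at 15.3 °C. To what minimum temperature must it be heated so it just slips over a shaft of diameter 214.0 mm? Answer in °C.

Required Δd = 214.0 − 212.0 = 2.0 mm
Δd = αd₀ΔT ⇒ ΔT = Δd/(αd₀) = 2.0 / (1.38×10⁻⁵ × 212.0) = 683.62 K
T_min = 15.3 + 683.62 = 698.92 °C

T = 699 °C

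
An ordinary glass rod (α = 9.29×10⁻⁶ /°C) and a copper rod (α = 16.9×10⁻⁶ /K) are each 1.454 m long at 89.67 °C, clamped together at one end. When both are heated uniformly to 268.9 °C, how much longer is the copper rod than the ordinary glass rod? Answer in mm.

ΔT = 179.23 K
ordinary glass: ΔL = 9.29×10⁻⁶ × 1.454 m × 179.23 = 2.4210×10⁻³ m = 2.4210 mm
copper: ΔL = 16.9×10⁻⁶ × 1.454 m × 179.23 = 4.4041×10⁻³ m = 4.4041 mm
difference = 4.4041 − 2.4210 = 1.9831 mm

1.98 mm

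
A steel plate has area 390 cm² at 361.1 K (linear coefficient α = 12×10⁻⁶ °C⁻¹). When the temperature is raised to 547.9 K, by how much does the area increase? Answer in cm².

ΔA = 1.75 cm²

Area coefficient ≈ 2α; |ΔT| = 186.8 K
ΔA = 2αA₀ΔT = 2(12×10⁻⁶)(390)(186.8) = 1.75 cm²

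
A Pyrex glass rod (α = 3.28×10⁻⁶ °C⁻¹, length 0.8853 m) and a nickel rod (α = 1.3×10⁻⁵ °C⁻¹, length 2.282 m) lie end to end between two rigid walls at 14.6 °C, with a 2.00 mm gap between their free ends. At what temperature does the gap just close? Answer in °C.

α₁L₁ = 2.903784×10⁻⁶ m/K, α₂L₂ = 2.9666×10⁻⁵ m/K → total 3.2569784×10⁻⁵ m/K
ΔT = g/(α₁L₁+α₂L₂) = 2.00×10⁻³ / 3.2569784×10⁻⁵ = 61.407 K
T = 14.6 + 61.407 = 76.007 °C

T = 76.0 °C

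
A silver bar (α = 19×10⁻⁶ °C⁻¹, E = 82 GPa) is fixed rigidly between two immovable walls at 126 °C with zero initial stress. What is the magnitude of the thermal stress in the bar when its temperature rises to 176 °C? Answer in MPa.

Fully constrained: the free strain ε = αΔT is blocked, so σ = Eε = EαΔT.
|ΔT| = 50 K
σ = 82.0×10⁹ × 19×10⁻⁶ × 50 = 7.79×10⁷ Pa

σ = 77.9 MPa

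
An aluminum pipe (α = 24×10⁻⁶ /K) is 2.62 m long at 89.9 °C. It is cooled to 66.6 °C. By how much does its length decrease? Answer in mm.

|ΔT| = |66.6 − 89.9| = 23.3 K
ΔL = αL₀ΔT = (24×10⁻⁶)(2.62)(23.3) = 1.47×10⁻³ m

ΔL = 1.47 mm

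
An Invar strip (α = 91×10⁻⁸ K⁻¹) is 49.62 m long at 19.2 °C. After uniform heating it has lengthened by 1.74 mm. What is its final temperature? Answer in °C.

ΔL = αL₀ΔT ⇒ ΔT = ΔL / (αL₀)
ΔT = 1.74×10⁻³ m / (91×10⁻⁸ × 49.62 m) = 38.535 K
T = 19.2 + 38.535 = 57.735 °C

T = 57.7 °C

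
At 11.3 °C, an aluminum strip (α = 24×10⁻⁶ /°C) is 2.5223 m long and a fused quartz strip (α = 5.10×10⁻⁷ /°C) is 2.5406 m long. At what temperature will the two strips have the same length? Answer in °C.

T = 320.2 °C

Equal length when α₁L₁ΔT − α₂L₂ΔT = L₂ − L₁ = 1.83×10⁻² m
α₁L₁ = 6.05352×10⁻⁵, α₂L₂ = 1.295706×10⁻⁶ → Δ(αL) = 5.9239494×10⁻⁵ m/K
ΔT = 1.83×10⁻² / 5.9239494×10⁻⁵ = 308.916 K, so T = 11.3 + 308.916 = 320.216 °C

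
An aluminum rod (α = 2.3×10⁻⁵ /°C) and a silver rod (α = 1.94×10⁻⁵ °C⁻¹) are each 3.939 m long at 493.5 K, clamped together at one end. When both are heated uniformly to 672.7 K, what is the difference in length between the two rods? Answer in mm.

2.54 mm

ΔT = 179.2 K
aluminum: ΔL = 2.3×10⁻⁵ × 3.939 m × 179.2 = 1.6235×10⁻² m = 16.235 mm
silver: ΔL = 1.94×10⁻⁵ × 3.939 m × 179.2 = 1.3694×10⁻² m = 13.694 mm
difference = 16.235 − 13.694 = 2.541 mm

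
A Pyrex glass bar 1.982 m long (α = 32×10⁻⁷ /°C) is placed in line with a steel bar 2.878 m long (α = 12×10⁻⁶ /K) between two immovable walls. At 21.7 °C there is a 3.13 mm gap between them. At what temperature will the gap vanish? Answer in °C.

T = 98.3 °C

Gap closes when ΔL₁ + ΔL₂ = 3.13 mm = 3.13×10⁻³ m
(α₁L₁ + α₂L₂)ΔT = g
α₁L₁ + α₂L₂ = 32×10⁻⁷×1.982 + 12×10⁻⁶×2.878 = 4.08784×10⁻⁵ m/K
ΔT = 3.13×10⁻³ / 4.08784×10⁻⁵ = 76.569 K
T = 21.7 + 76.569 = 98.269 °C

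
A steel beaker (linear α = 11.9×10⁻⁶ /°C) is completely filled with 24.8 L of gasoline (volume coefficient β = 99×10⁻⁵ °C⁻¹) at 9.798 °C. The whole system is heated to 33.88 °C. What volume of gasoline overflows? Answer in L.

The beaker also expands: β_container ≈ 3α = 3.57×10⁻⁵ /K
Net overflow = V₀(β_liq − 3α_cont)ΔT
β − 3α = 9.90×10⁻⁴ − 3.57×10⁻⁵ = 9.543×10⁻⁴ /K; ΔT = 24.082 K
ΔV = 24.8 × 9.543×10⁻⁴ × 24.082 = 0.570 L

0.570 L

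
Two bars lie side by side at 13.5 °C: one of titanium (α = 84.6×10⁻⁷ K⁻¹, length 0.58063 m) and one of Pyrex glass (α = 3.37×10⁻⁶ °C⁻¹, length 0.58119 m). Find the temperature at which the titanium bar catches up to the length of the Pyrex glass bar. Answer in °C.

T = 203.1 °C

L₁(1 + α₁ΔT) = L₂(1 + α₂ΔT) ⇒ ΔT = (L₂ − L₁)/(α₁L₁ − α₂L₂)
L₂ − L₁ = 0.58119 − 0.58063 = 5.60×10⁻⁴ m
α₁L₁ − α₂L₂ = 84.6×10⁻⁷×0.58063 − 3.37×10⁻⁶×0.58119 = 2.9535195×10⁻⁶ m/K
ΔT = 5.60×10⁻⁴ / 2.9535195×10⁻⁶ = 189.604 K
T = 13.5 + 189.604 = 203.104 °C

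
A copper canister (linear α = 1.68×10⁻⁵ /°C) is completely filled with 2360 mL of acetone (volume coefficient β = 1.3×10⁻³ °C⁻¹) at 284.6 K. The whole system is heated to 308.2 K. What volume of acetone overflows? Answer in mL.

The canister also expands: β_container ≈ 3α = 5.04×10⁻⁵ /K
Net overflow = V₀(β_liq − 3α_cont)ΔT
β − 3α = 1.30×10⁻³ − 5.04×10⁻⁵ = 1.2496×10⁻³ /K; ΔT = 23.6 K
ΔV = 2360 × 1.2496×10⁻³ × 23.6 = 69.6 mL

69.6 mL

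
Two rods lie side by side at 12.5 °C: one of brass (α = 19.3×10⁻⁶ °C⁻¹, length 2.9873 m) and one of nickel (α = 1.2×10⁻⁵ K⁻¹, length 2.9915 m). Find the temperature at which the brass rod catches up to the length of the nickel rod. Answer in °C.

Equal length when α₁L₁ΔT − α₂L₂ΔT = L₂ − L₁ = 4.20×10⁻³ m
α₁L₁ = 5.765489×10⁻⁵, α₂L₂ = 3.5898×10⁻⁵ → Δ(αL) = 2.175689×10⁻⁵ m/K
ΔT = 4.20×10⁻³ / 2.175689×10⁻⁵ = 193.042 K, so T = 12.5 + 193.042 = 205.542 °C

T = 205.5 °C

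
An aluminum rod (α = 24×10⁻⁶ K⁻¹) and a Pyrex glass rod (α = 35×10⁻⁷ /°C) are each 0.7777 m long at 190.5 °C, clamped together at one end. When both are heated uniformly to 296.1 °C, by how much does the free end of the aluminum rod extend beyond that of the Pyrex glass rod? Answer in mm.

ΔT = 105.6 K
aluminum: ΔL = 24×10⁻⁶ × 0.7777 m × 105.6 = 1.9710×10⁻³ m = 1.9710 mm
Pyrex glass: ΔL = 35×10⁻⁷ × 0.7777 m × 105.6 = 2.8744×10⁻⁴ m = 0.28744 mm
difference = 1.9710 − 0.28744 = 1.68356 mm

1.68 mm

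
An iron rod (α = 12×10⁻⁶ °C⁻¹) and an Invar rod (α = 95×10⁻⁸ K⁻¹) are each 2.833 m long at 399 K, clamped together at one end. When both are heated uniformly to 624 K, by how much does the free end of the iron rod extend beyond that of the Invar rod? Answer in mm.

7.04 mm

ΔT = 225 K
iron: ΔL = 12×10⁻⁶ × 2.833 m × 225 = 7.6491×10⁻³ m = 7.6491 mm
Invar: ΔL = 95×10⁻⁸ × 2.833 m × 225 = 6.0555×10⁻⁴ m = 0.60555 mm
difference = 7.6491 − 0.60555 = 7.04355 mm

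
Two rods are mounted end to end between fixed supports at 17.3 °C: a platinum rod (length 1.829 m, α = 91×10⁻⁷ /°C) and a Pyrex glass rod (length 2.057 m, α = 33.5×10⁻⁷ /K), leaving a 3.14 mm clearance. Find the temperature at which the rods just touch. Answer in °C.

T = 151 °C

Gap closes when ΔL₁ + ΔL₂ = 3.14 mm = 3.14×10⁻³ m
(α₁L₁ + α₂L₂)ΔT = g
α₁L₁ + α₂L₂ = 91×10⁻⁷×1.829 + 33.5×10⁻⁷×2.057 = 2.353485×10⁻⁵ m/K
ΔT = 3.14×10⁻³ / 2.353485×10⁻⁵ = 133.42 K
T = 17.3 + 133.42 = 150.72 °C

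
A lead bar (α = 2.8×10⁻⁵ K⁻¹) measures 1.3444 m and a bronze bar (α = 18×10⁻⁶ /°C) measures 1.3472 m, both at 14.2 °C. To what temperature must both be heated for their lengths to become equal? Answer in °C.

L₁(1 + α₁ΔT) = L₂(1 + α₂ΔT) ⇒ ΔT = (L₂ − L₁)/(α₁L₁ − α₂L₂)
L₂ − L₁ = 1.3472 − 1.3444 = 2.80×10⁻³ m
α₁L₁ − α₂L₂ = 2.8×10⁻⁵×1.3444 − 18×10⁻⁶×1.3472 = 1.33936×10⁻⁵ m/K
ΔT = 2.80×10⁻³ / 1.33936×10⁻⁵ = 209.055 K
T = 14.2 + 209.055 = 223.255 °C

T = 223.3 °C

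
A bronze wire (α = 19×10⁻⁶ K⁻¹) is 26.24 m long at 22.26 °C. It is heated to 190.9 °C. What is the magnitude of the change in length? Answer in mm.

ΔL = 84.1 mm

|ΔT| = |190.9 − 22.26| = 168.64 K
ΔL = αL₀ΔT = (19×10⁻⁶)(26.24)(168.64) = 8.41×10⁻² m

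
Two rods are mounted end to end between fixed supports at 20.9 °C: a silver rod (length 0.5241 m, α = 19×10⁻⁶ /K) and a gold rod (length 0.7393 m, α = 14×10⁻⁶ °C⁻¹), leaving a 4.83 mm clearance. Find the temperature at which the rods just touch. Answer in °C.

T = 259 °C

α₁L₁ = 9.9579×10⁻⁶ m/K, α₂L₂ = 1.03502×10⁻⁵ m/K → total 2.03081×10⁻⁵ m/K
ΔT = g/(α₁L₁+α₂L₂) = 4.83×10⁻³ / 2.03081×10⁻⁵ = 237.84 K
T = 20.9 + 237.84 = 258.74 °C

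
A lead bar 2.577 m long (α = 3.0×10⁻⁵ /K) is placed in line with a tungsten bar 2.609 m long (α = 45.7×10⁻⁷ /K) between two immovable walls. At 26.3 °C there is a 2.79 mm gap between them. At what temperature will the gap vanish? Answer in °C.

Gap closes when ΔL₁ + ΔL₂ = 2.79 mm = 2.79×10⁻³ m
(α₁L₁ + α₂L₂)ΔT = g
α₁L₁ + α₂L₂ = 3.0×10⁻⁵×2.577 + 45.7×10⁻⁷×2.609 = 8.923313×10⁻⁵ m/K
ΔT = 2.79×10⁻³ / 8.923313×10⁻⁵ = 31.266 K
T = 26.3 + 31.266 = 57.566 °C

T = 57.6 °C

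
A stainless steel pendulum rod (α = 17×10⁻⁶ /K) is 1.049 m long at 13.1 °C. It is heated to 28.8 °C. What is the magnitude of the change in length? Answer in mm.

ΔL = 0.280 mm

|ΔT| = |28.8 − 13.1| = 15.7 K
ΔL = αL₀ΔT = (17×10⁻⁶)(1.049)(15.7) = 2.80×10⁻⁴ m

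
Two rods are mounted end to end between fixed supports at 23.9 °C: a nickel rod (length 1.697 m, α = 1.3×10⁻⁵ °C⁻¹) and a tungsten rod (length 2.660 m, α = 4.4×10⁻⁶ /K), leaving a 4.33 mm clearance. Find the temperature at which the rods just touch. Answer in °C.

T = 152 °C

Gap closes when ΔL₁ + ΔL₂ = 4.33 mm = 4.33×10⁻³ m
(α₁L₁ + α₂L₂)ΔT = g
α₁L₁ + α₂L₂ = 1.3×10⁻⁵×1.697 + 4.4×10⁻⁶×2.660 = 3.3765×10⁻⁵ m/K
ΔT = 4.33×10⁻³ / 3.3765×10⁻⁵ = 128.24 K
T = 23.9 + 128.24 = 152.14 °C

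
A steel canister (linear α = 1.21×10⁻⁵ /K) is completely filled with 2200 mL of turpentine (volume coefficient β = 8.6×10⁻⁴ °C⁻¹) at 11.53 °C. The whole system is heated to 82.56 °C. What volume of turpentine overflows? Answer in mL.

129 mL

The canister also expands: β_container ≈ 3α = 3.63×10⁻⁵ /K
Net overflow = V₀(β_liq − 3α_cont)ΔT
β − 3α = 8.60×10⁻⁴ − 3.63×10⁻⁵ = 8.237×10⁻⁴ /K; ΔT = 71.03 K
ΔV = 2200 × 8.237×10⁻⁴ × 71.03 = 129 mL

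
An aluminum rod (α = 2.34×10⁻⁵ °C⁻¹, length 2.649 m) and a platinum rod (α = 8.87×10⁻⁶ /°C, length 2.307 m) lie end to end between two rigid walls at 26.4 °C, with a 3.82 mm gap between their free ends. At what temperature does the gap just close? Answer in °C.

Gap closes when ΔL₁ + ΔL₂ = 3.82 mm = 3.82×10⁻³ m
(α₁L₁ + α₂L₂)ΔT = g
α₁L₁ + α₂L₂ = 2.34×10⁻⁵×2.649 + 8.87×10⁻⁶×2.307 = 8.244969×10⁻⁵ m/K
ΔT = 3.82×10⁻³ / 8.244969×10⁻⁵ = 46.331 K
T = 26.4 + 46.331 = 72.731 °C

T = 72.7 °C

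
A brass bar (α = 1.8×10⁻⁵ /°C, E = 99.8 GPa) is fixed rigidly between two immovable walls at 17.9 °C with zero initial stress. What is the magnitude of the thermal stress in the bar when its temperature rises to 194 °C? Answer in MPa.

σ = 316 MPa

Fully constrained: the free strain ε = αΔT is blocked, so σ = Eε = EαΔT.
|ΔT| = 176.1 K
σ = 99.8×10⁹ × 1.8×10⁻⁵ × 176.1 = 3.16×10⁸ Pa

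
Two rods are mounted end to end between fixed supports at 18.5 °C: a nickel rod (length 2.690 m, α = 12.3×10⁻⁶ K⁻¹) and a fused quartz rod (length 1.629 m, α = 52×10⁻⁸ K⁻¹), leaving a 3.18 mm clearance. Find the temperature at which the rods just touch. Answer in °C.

T = 112 °C

α₁L₁ = 3.3087×10⁻⁵ m/K, α₂L₂ = 8.4708×10⁻⁷ m/K → total 3.393408×10⁻⁵ m/K
ΔT = g/(α₁L₁+α₂L₂) = 3.18×10⁻³ / 3.393408×10⁻⁵ = 93.71 K
T = 18.5 + 93.71 = 112.21 °C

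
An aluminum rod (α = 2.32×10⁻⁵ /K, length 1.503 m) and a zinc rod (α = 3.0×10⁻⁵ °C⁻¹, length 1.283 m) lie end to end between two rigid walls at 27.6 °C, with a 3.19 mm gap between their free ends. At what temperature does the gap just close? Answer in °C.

α₁L₁ = 3.48696×10⁻⁵ m/K, α₂L₂ = 3.849×10⁻⁵ m/K → total 7.33596×10⁻⁵ m/K
ΔT = g/(α₁L₁+α₂L₂) = 3.19×10⁻³ / 7.33596×10⁻⁵ = 43.484 K
T = 27.6 + 43.484 = 71.084 °C

T = 71.1 °C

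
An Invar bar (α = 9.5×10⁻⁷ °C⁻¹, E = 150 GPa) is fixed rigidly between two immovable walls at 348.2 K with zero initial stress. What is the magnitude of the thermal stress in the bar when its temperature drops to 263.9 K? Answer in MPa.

Fully constrained: the free strain ε = αΔT is blocked, so σ = Eε = EαΔT.
|ΔT| = 84.3 K
σ = 150×10⁹ × 9.5×10⁻⁷ × 84.3 = 1.20×10⁷ Pa

σ = 12.0 MPa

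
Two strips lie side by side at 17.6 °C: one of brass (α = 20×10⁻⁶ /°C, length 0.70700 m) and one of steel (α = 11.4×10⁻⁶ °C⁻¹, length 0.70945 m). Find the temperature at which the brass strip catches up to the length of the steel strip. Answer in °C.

L₁(1 + α₁ΔT) = L₂(1 + α₂ΔT) ⇒ ΔT = (L₂ − L₁)/(α₁L₁ − α₂L₂)
L₂ − L₁ = 0.70945 − 0.70700 = 2.45×10⁻³ m
α₁L₁ − α₂L₂ = 20×10⁻⁶×0.70700 − 11.4×10⁻⁶×0.70945 = 6.05227×10⁻⁶ m/K
ΔT = 2.45×10⁻³ / 6.05227×10⁻⁶ = 404.807 K
T = 17.6 + 404.807 = 422.407 °C

T = 422.4 °C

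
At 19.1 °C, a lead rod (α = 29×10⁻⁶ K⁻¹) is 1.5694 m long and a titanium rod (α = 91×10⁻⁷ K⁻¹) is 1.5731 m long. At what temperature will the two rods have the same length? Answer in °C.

T = 137.7 °C

L₁(1 + α₁ΔT) = L₂(1 + α₂ΔT) ⇒ ΔT = (L₂ − L₁)/(α₁L₁ − α₂L₂)
L₂ − L₁ = 1.5731 − 1.5694 = 3.70×10⁻³ m
α₁L₁ − α₂L₂ = 29×10⁻⁶×1.5694 − 91×10⁻⁷×1.5731 = 3.119739×10⁻⁵ m/K
ΔT = 3.70×10⁻³ / 3.119739×10⁻⁵ = 118.600 K
T = 19.1 + 118.600 = 137.700 °C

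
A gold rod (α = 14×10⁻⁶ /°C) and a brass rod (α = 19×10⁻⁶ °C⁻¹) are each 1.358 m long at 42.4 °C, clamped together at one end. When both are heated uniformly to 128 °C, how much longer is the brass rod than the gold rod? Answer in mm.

ΔT = 85.6 K
gold: ΔL = 14×10⁻⁶ × 1.358 m × 85.6 = 1.6274×10⁻³ m = 1.6274 mm
brass: ΔL = 19×10⁻⁶ × 1.358 m × 85.6 = 2.2087×10⁻³ m = 2.2087 mm
difference = 2.2087 − 1.6274 = 0.5813 mm

0.581 mm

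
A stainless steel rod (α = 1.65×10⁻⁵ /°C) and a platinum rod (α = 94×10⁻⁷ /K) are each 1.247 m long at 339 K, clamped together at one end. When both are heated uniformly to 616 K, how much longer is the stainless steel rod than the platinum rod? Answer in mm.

2.45 mm

ΔT = 277 K
stainless steel: ΔL = 1.65×10⁻⁵ × 1.247 m × 277 = 5.6994×10⁻³ m = 5.6994 mm
platinum: ΔL = 94×10⁻⁷ × 1.247 m × 277 = 3.2469×10⁻³ m = 3.2469 mm
difference = 5.6994 − 3.2469 = 2.4525 mm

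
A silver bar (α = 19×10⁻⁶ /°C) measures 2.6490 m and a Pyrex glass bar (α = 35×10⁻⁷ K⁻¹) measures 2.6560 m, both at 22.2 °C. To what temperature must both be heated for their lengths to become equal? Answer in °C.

Equal length when α₁L₁ΔT − α₂L₂ΔT = L₂ − L₁ = 7.00×10⁻³ m
α₁L₁ = 5.0331×10⁻⁵, α₂L₂ = 9.296×10⁻⁶ → Δ(αL) = 4.1035×10⁻⁵ m/K
ΔT = 7.00×10⁻³ / 4.1035×10⁻⁵ = 170.586 K, so T = 22.2 + 170.586 = 192.786 °C

T = 192.8 °C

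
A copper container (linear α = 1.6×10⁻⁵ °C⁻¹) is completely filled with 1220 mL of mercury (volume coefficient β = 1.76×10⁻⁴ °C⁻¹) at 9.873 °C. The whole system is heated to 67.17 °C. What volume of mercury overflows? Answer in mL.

The container also expands: β_container ≈ 3α = 4.8×10⁻⁵ /K
Net overflow = V₀(β_liq − 3α_cont)ΔT
β − 3α = 1.76×10⁻⁴ − 4.8×10⁻⁵ = 1.28×10⁻⁴ /K; ΔT = 57.297 K
ΔV = 1220 × 1.28×10⁻⁴ × 57.297 = 8.95 mL

8.95 mL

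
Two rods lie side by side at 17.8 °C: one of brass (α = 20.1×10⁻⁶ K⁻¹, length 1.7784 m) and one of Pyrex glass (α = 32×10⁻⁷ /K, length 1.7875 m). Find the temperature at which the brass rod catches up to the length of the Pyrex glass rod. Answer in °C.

L₁(1 + α₁ΔT) = L₂(1 + α₂ΔT) ⇒ ΔT = (L₂ − L₁)/(α₁L₁ − α₂L₂)
L₂ − L₁ = 1.7875 − 1.7784 = 9.10×10⁻³ m
α₁L₁ − α₂L₂ = 20.1×10⁻⁶×1.7784 − 32×10⁻⁷×1.7875 = 3.002584×10⁻⁵ m/K
ΔT = 9.10×10⁻³ / 3.002584×10⁻⁵ = 303.072 K
T = 17.8 + 303.072 = 320.872 °C

T = 320.9 °C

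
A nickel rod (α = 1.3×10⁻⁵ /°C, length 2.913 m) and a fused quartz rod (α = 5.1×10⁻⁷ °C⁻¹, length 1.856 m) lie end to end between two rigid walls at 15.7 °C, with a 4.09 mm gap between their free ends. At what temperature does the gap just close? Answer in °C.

T = 121 °C

α₁L₁ = 3.7869×10⁻⁵ m/K, α₂L₂ = 9.4656×10⁻⁷ m/K → total 3.881556×10⁻⁵ m/K
ΔT = g/(α₁L₁+α₂L₂) = 4.09×10⁻³ / 3.881556×10⁻⁵ = 105.37 K
T = 15.7 + 105.37 = 121.07 °C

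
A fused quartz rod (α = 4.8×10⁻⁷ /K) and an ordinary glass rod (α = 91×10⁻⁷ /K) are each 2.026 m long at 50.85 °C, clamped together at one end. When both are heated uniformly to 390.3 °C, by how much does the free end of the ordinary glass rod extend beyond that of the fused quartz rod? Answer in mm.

5.93 mm

ΔT = 339.45 K
fused quartz: ΔL = 4.8×10⁻⁷ × 2.026 m × 339.45 = 3.3011×10⁻⁴ m = 0.33011 mm
ordinary glass: ΔL = 91×10⁻⁷ × 2.026 m × 339.45 = 6.2583×10⁻³ m = 6.2583 mm
difference = 6.2583 − 0.33011 = 5.92819 mm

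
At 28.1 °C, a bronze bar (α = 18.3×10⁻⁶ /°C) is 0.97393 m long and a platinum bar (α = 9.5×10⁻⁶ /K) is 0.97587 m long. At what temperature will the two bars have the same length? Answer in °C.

T = 254.9 °C

Equal length when α₁L₁ΔT − α₂L₂ΔT = L₂ − L₁ = 1.94×10⁻³ m
α₁L₁ = 1.7822919×10⁻⁵, α₂L₂ = 9.270765×10⁻⁶ → Δ(αL) = 8.552154×10⁻⁶ m/K
ΔT = 1.94×10⁻³ / 8.552154×10⁻⁶ = 226.843 K, so T = 28.1 + 226.843 = 254.943 °C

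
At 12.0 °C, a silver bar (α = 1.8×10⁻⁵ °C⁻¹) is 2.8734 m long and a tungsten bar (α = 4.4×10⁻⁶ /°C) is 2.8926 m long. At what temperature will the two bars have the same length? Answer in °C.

Equal length when α₁L₁ΔT − α₂L₂ΔT = L₂ − L₁ = 1.92×10⁻² m
α₁L₁ = 5.17212×10⁻⁵, α₂L₂ = 1.272744×10⁻⁵ → Δ(αL) = 3.899376×10⁻⁵ m/K
ΔT = 1.92×10⁻² / 3.899376×10⁻⁵ = 492.386 K, so T = 12.0 + 492.386 = 504.386 °C

T = 504.4 °C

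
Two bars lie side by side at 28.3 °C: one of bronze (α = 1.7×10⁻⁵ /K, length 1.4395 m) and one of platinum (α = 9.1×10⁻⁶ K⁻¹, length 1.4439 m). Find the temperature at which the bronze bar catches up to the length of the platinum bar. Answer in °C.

T = 416.6 °C

L₁(1 + α₁ΔT) = L₂(1 + α₂ΔT) ⇒ ΔT = (L₂ − L₁)/(α₁L₁ − α₂L₂)
L₂ − L₁ = 1.4439 − 1.4395 = 4.40×10⁻³ m
α₁L₁ − α₂L₂ = 1.7×10⁻⁵×1.4395 − 9.1×10⁻⁶×1.4439 = 1.133201×10⁻⁵ m/K
ΔT = 4.40×10⁻³ / 1.133201×10⁻⁵ = 388.281 K
T = 28.3 + 388.281 = 416.581 °C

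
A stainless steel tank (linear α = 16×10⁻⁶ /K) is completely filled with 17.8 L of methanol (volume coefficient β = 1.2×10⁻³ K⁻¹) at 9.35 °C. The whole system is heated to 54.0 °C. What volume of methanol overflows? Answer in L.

0.916 L

The tank also expands: β_container ≈ 3α = 4.8×10⁻⁵ /K
Net overflow = V₀(β_liq − 3α_cont)ΔT
β − 3α = 1.20×10⁻³ − 4.8×10⁻⁵ = 1.152×10⁻³ /K; ΔT = 44.65 K
ΔV = 17.8 × 1.152×10⁻³ × 44.65 = 0.916 L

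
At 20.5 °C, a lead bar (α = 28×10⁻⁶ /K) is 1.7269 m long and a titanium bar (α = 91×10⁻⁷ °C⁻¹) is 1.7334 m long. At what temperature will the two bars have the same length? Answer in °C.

T = 220.0 °C

Equal length when α₁L₁ΔT − α₂L₂ΔT = L₂ − L₁ = 6.50×10⁻³ m
α₁L₁ = 4.83532×10⁻⁵, α₂L₂ = 1.577394×10⁻⁵ → Δ(αL) = 3.257926×10⁻⁵ m/K
ΔT = 6.50×10⁻³ / 3.257926×10⁻⁵ = 199.513 K, so T = 20.5 + 199.513 = 220.013 °C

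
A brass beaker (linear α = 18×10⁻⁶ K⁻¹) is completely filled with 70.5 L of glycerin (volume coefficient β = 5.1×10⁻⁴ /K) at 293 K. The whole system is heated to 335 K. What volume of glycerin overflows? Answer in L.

1.35 L

The beaker also expands: β_container ≈ 3α = 5.4×10⁻⁵ /K
Net overflow = V₀(β_liq − 3α_cont)ΔT
β − 3α = 5.10×10⁻⁴ − 5.4×10⁻⁵ = 4.56×10⁻⁴ /K; ΔT = 42 K
ΔV = 70.5 × 4.56×10⁻⁴ × 42 = 1.35 L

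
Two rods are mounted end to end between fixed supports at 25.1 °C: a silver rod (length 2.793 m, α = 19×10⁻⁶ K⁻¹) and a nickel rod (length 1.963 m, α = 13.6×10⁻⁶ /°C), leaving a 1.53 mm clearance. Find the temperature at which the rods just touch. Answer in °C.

T = 44.3 °C

α₁L₁ = 5.3067×10⁻⁵ m/K, α₂L₂ = 2.66968×10⁻⁵ m/K → total 7.97638×10⁻⁵ m/K
ΔT = g/(α₁L₁+α₂L₂) = 1.53×10⁻³ / 7.97638×10⁻⁵ = 19.182 K
T = 25.1 + 19.182 = 44.282 °C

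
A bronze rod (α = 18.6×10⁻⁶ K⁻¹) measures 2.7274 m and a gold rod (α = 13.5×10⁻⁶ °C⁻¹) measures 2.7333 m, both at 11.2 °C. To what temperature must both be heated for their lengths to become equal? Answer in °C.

T = 437.8 °C

L₁(1 + α₁ΔT) = L₂(1 + α₂ΔT) ⇒ ΔT = (L₂ − L₁)/(α₁L₁ − α₂L₂)
L₂ − L₁ = 2.7333 − 2.7274 = 5.90×10⁻³ m
α₁L₁ − α₂L₂ = 18.6×10⁻⁶×2.7274 − 13.5×10⁻⁶×2.7333 = 1.383009×10⁻⁵ m/K
ΔT = 5.90×10⁻³ / 1.383009×10⁻⁵ = 426.606 K
T = 11.2 + 426.606 = 437.806 °C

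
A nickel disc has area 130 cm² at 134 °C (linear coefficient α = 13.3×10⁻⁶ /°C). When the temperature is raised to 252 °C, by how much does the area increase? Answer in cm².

Area coefficient ≈ 2α; |ΔT| = 118 K
ΔA = 2αA₀ΔT = 2(13.3×10⁻⁶)(130)(118) = 0.408 cm²

ΔA = 0.408 cm²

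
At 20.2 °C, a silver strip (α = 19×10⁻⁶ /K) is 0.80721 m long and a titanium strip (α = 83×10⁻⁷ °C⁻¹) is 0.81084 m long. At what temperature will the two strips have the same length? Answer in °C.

T = 441.9 °C

Equal length when α₁L₁ΔT − α₂L₂ΔT = L₂ − L₁ = 3.63×10⁻³ m
α₁L₁ = 1.533699×10⁻⁵, α₂L₂ = 6.729972×10⁻⁶ → Δ(αL) = 8.607018×10⁻⁶ m/K
ΔT = 3.63×10⁻³ / 8.607018×10⁻⁶ = 421.749 K, so T = 20.2 + 421.749 = 441.949 °C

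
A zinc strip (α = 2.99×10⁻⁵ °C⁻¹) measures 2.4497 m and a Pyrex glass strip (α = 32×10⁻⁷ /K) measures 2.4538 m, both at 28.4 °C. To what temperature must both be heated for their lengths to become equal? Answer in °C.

Equal length when α₁L₁ΔT − α₂L₂ΔT = L₂ − L₁ = 4.10×10⁻³ m
α₁L₁ = 7.324603×10⁻⁵, α₂L₂ = 7.85216×10⁻⁶ → Δ(αL) = 6.539387×10⁻⁵ m/K
ΔT = 4.10×10⁻³ / 6.539387×10⁻⁵ = 62.6970 K, so T = 28.4 + 62.6970 = 91.0970 °C

T = 91.10 °C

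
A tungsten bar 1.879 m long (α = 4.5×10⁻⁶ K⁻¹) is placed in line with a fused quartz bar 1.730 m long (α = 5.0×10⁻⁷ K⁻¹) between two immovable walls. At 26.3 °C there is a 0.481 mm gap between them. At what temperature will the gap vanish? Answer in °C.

T = 77.9 °C

Gap closes when ΔL₁ + ΔL₂ = 0.481 mm = 4.81×10⁻⁴ m
(α₁L₁ + α₂L₂)ΔT = g
α₁L₁ + α₂L₂ = 4.5×10⁻⁶×1.879 + 5.0×10⁻⁷×1.730 = 9.3205×10⁻⁶ m/K
ΔT = 4.81×10⁻⁴ / 9.3205×10⁻⁶ = 51.607 K
T = 26.3 + 51.607 = 77.907 °C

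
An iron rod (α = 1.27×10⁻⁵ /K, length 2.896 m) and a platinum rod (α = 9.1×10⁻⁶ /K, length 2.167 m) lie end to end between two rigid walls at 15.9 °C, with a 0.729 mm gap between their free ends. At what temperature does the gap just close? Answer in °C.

T = 28.8 °C

α₁L₁ = 3.67792×10⁻⁵ m/K, α₂L₂ = 1.97197×10⁻⁵ m/K → total 5.64989×10⁻⁵ m/K
ΔT = g/(α₁L₁+α₂L₂) = 7.29×10⁻⁴ / 5.64989×10⁻⁵ = 12.903 K
T = 15.9 + 12.903 = 28.803 °C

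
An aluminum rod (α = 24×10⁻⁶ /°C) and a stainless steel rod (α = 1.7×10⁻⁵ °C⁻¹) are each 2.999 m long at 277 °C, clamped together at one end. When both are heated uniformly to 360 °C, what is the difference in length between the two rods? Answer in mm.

ΔT = 83 K
aluminum: ΔL = 24×10⁻⁶ × 2.999 m × 83 = 5.9740×10⁻³ m = 5.9740 mm
stainless steel: ΔL = 1.7×10⁻⁵ × 2.999 m × 83 = 4.2316×10⁻³ m = 4.2316 mm
difference = 5.9740 − 4.2316 = 1.7424 mm

1.74 mm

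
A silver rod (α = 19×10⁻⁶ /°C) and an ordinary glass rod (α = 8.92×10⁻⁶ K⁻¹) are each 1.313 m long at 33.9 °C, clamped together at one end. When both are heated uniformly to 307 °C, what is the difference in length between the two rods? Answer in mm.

ΔT = 273.1 K
silver: ΔL = 19×10⁻⁶ × 1.313 m × 273.1 = 6.8130×10⁻³ m = 6.8130 mm
ordinary glass: ΔL = 8.92×10⁻⁶ × 1.313 m × 273.1 = 3.1985×10⁻³ m = 3.1985 mm
difference = 6.8130 − 3.1985 = 3.6145 mm

3.61 mm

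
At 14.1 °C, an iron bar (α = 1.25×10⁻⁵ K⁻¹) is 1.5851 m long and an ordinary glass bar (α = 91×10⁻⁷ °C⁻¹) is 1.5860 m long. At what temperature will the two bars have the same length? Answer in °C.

L₁(1 + α₁ΔT) = L₂(1 + α₂ΔT) ⇒ ΔT = (L₂ − L₁)/(α₁L₁ − α₂L₂)
L₂ − L₁ = 1.5860 − 1.5851 = 9.00×10⁻⁴ m
α₁L₁ − α₂L₂ = 1.25×10⁻⁵×1.5851 − 91×10⁻⁷×1.5860 = 5.38115×10⁻⁶ m/K
ΔT = 9.00×10⁻⁴ / 5.38115×10⁻⁶ = 167.250 K
T = 14.1 + 167.250 = 181.350 °C

T = 181.4 °C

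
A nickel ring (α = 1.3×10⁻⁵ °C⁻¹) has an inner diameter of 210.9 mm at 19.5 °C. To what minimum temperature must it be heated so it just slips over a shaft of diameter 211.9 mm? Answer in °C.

T = 384 °C

Required Δd = 211.9 − 210.9 = 1.0 mm
Δd = αd₀ΔT ⇒ ΔT = Δd/(αd₀) = 1.0 / (1.3×10⁻⁵ × 210.9) = 364.74 K
T_min = 19.5 + 364.74 = 384.24 °C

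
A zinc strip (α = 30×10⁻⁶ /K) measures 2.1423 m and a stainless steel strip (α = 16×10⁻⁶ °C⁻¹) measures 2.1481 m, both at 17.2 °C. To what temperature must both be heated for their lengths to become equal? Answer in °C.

T = 211.2 °C

Equal length when α₁L₁ΔT − α₂L₂ΔT = L₂ − L₁ = 5.80×10⁻³ m
α₁L₁ = 6.4269×10⁻⁵, α₂L₂ = 3.43696×10⁻⁵ → Δ(αL) = 2.98994×10⁻⁵ m/K
ΔT = 5.80×10⁻³ / 2.98994×10⁻⁵ = 193.984 K, so T = 17.2 + 193.984 = 211.184 °C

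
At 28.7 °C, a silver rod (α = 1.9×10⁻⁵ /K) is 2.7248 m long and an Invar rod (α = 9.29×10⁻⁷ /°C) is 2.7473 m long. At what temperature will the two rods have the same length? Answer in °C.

Equal length when α₁L₁ΔT − α₂L₂ΔT = L₂ − L₁ = 2.25×10⁻² m
α₁L₁ = 5.17712×10⁻⁵, α₂L₂ = 2.5522417×10⁻⁶ → Δ(αL) = 4.92189583×10⁻⁵ m/K
ΔT = 2.25×10⁻² / 4.92189583×10⁻⁵ = 457.141 K, so T = 28.7 + 457.141 = 485.841 °C

T = 485.8 °C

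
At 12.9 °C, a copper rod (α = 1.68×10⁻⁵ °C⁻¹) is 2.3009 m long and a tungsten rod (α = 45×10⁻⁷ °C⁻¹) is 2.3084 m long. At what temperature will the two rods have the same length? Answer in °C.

Equal length when α₁L₁ΔT − α₂L₂ΔT = L₂ − L₁ = 7.50×10⁻³ m
α₁L₁ = 3.865512×10⁻⁵, α₂L₂ = 1.03878×10⁻⁵ → Δ(αL) = 2.826732×10⁻⁵ m/K
ΔT = 7.50×10⁻³ / 2.826732×10⁻⁵ = 265.324 K, so T = 12.9 + 265.324 = 278.224 °C

T = 278.2 °C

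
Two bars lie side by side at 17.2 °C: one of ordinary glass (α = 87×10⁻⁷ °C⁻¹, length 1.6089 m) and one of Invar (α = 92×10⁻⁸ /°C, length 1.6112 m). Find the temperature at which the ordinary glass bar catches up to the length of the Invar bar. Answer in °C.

Equal length when α₁L₁ΔT − α₂L₂ΔT = L₂ − L₁ = 2.30×10⁻³ m
α₁L₁ = 1.399743×10⁻⁵, α₂L₂ = 1.482304×10⁻⁶ → Δ(αL) = 1.2515126×10⁻⁵ m/K
ΔT = 2.30×10⁻³ / 1.2515126×10⁻⁵ = 183.778 K, so T = 17.2 + 183.778 = 200.978 °C

T = 201.0 °C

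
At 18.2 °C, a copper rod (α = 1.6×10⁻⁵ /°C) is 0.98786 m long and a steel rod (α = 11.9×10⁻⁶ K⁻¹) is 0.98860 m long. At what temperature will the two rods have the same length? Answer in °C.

L₁(1 + α₁ΔT) = L₂(1 + α₂ΔT) ⇒ ΔT = (L₂ − L₁)/(α₁L₁ − α₂L₂)
L₂ − L₁ = 0.98860 − 0.98786 = 7.40×10⁻⁴ m
α₁L₁ − α₂L₂ = 1.6×10⁻⁵×0.98786 − 11.9×10⁻⁶×0.98860 = 4.04142×10⁻⁶ m/K
ΔT = 7.40×10⁻⁴ / 4.04142×10⁻⁶ = 183.104 K
T = 18.2 + 183.104 = 201.304 °C

T = 201.3 °C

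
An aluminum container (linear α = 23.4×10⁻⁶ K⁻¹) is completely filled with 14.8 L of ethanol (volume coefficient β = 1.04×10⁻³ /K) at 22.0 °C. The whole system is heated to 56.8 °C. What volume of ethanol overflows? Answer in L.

0.499 L

The container also expands: β_container ≈ 3α = 7.02×10⁻⁵ /K
Net overflow = V₀(β_liq − 3α_cont)ΔT
β − 3α = 1.04×10⁻³ − 7.02×10⁻⁵ = 9.698×10⁻⁴ /K; ΔT = 34.8 K
ΔV = 14.8 × 9.698×10⁻⁴ × 34.8 = 0.499 L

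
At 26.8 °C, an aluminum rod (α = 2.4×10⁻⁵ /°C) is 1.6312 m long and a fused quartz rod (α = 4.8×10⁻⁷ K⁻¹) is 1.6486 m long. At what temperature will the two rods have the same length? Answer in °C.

Equal length when α₁L₁ΔT − α₂L₂ΔT = L₂ − L₁ = 1.74×10⁻² m
α₁L₁ = 3.91488×10⁻⁵, α₂L₂ = 7.91328×10⁻⁷ → Δ(αL) = 3.8357472×10⁻⁵ m/K
ΔT = 1.74×10⁻² / 3.8357472×10⁻⁵ = 453.627 K, so T = 26.8 + 453.627 = 480.427 °C

T = 480.4 °C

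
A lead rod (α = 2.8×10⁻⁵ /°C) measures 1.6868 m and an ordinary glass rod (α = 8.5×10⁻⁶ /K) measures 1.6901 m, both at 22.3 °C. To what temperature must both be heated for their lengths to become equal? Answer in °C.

T = 122.7 °C

L₁(1 + α₁ΔT) = L₂(1 + α₂ΔT) ⇒ ΔT = (L₂ − L₁)/(α₁L₁ − α₂L₂)
L₂ − L₁ = 1.6901 − 1.6868 = 3.30×10⁻³ m
α₁L₁ − α₂L₂ = 2.8×10⁻⁵×1.6868 − 8.5×10⁻⁶×1.6901 = 3.286455×10⁻⁵ m/K
ΔT = 3.30×10⁻³ / 3.286455×10⁻⁵ = 100.412 K
T = 22.3 + 100.412 = 122.712 °C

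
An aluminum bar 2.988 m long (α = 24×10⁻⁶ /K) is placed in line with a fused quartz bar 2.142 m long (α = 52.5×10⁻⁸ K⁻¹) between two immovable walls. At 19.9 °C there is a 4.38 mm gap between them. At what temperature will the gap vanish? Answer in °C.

α₁L₁ = 7.1712×10⁻⁵ m/K, α₂L₂ = 1.12455×10⁻⁶ m/K → total 7.283655×10⁻⁵ m/K
ΔT = g/(α₁L₁+α₂L₂) = 4.38×10⁻³ / 7.283655×10⁻⁵ = 60.135 K
T = 19.9 + 60.135 = 80.035 °C

T = 80.0 °C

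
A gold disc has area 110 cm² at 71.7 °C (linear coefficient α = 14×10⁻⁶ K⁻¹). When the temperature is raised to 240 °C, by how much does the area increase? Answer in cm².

ΔA = 0.518 cm²

Area coefficient ≈ 2α; |ΔT| = 168.3 K
ΔA = 2αA₀ΔT = 2(14×10⁻⁶)(110)(168.3) = 0.518 cm²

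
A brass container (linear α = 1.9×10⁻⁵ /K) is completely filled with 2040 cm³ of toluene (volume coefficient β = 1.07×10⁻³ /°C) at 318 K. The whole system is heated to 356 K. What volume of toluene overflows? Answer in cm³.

78.5 cm³

The container also expands: β_container ≈ 3α = 5.7×10⁻⁵ /K
Net overflow = V₀(β_liq − 3α_cont)ΔT
β − 3α = 1.07×10⁻³ − 5.7×10⁻⁵ = 1.013×10⁻³ /K; ΔT = 38 K
ΔV = 2040 × 1.013×10⁻³ × 38 = 78.5 cm³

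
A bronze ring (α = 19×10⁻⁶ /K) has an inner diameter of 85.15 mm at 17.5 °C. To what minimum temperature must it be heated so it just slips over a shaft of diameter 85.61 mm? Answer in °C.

Required Δd = 85.61 − 85.15 = 0.46 mm
Δd = αd₀ΔT ⇒ ΔT = Δd/(αd₀) = 0.46 / (19×10⁻⁶ × 85.15) = 284.33 K
T_min = 17.5 + 284.33 = 301.83 °C

T = 302 °C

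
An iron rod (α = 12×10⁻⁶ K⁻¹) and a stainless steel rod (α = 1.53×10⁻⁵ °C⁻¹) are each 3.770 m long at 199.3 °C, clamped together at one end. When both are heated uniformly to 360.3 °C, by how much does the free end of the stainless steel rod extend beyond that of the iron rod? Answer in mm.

2.00 mm

ΔT = 161.0 K
iron: ΔL = 12×10⁻⁶ × 3.770 m × 161.0 = 7.2836×10⁻³ m = 7.2836 mm
stainless steel: ΔL = 1.53×10⁻⁵ × 3.770 m × 161.0 = 9.2866×10⁻³ m = 9.2866 mm
difference = 9.2866 − 7.2836 = 2.0030 mm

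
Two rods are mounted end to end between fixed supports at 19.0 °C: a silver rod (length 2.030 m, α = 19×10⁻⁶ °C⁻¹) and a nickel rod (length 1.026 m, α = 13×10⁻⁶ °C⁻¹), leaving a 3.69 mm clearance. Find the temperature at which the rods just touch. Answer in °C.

T = 90.1 °C

Gap closes when ΔL₁ + ΔL₂ = 3.69 mm = 3.69×10⁻³ m
(α₁L₁ + α₂L₂)ΔT = g
α₁L₁ + α₂L₂ = 19×10⁻⁶×2.030 + 13×10⁻⁶×1.026 = 5.1908×10⁻⁵ m/K
ΔT = 3.69×10⁻³ / 5.1908×10⁻⁵ = 71.087 K
T = 19.0 + 71.087 = 90.087 °C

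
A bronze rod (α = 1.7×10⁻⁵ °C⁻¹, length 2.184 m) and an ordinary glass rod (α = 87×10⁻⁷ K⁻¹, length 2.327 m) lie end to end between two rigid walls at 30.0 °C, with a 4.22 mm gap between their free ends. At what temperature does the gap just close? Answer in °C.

T = 104 °C

α₁L₁ = 3.7128×10⁻⁵ m/K, α₂L₂ = 2.02449×10⁻⁵ m/K → total 5.73729×10⁻⁵ m/K
ΔT = g/(α₁L₁+α₂L₂) = 4.22×10⁻³ / 5.73729×10⁻⁵ = 73.55 K
T = 30.0 + 73.55 = 103.55 °C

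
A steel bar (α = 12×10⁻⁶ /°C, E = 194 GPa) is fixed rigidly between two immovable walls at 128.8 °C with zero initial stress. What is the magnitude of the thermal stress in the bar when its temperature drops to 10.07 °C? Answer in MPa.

σ = 276 MPa

Fully constrained: the free strain ε = αΔT is blocked, so σ = Eε = EαΔT.
|ΔT| = 118.73 K
σ = 194×10⁹ × 12×10⁻⁶ × 118.73 = 2.76×10⁸ Pa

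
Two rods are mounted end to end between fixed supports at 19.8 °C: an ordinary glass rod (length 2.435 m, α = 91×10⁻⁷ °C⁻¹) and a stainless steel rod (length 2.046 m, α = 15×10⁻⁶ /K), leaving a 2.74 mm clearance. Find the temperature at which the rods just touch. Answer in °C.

T = 71.6 °C

α₁L₁ = 2.21585×10⁻⁵ m/K, α₂L₂ = 3.069×10⁻⁵ m/K → total 5.28485×10⁻⁵ m/K
ΔT = g/(α₁L₁+α₂L₂) = 2.74×10⁻³ / 5.28485×10⁻⁵ = 51.846 K
T = 19.8 + 51.846 = 71.646 °C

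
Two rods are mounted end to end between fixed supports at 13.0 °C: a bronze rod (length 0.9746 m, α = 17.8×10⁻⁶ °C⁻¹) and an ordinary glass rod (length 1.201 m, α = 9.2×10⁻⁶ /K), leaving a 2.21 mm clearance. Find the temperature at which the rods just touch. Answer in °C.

T = 90.8 °C

Gap closes when ΔL₁ + ΔL₂ = 2.21 mm = 2.21×10⁻³ m
(α₁L₁ + α₂L₂)ΔT = g
α₁L₁ + α₂L₂ = 17.8×10⁻⁶×0.9746 + 9.2×10⁻⁶×1.201 = 2.839708×10⁻⁵ m/K
ΔT = 2.21×10⁻³ / 2.839708×10⁻⁵ = 77.825 K
T = 13.0 + 77.825 = 90.825 °C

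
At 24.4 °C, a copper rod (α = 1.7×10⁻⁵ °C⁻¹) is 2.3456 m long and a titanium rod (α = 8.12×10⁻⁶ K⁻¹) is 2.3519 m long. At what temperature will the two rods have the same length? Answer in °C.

T = 327.6 °C

L₁(1 + α₁ΔT) = L₂(1 + α₂ΔT) ⇒ ΔT = (L₂ − L₁)/(α₁L₁ − α₂L₂)
L₂ − L₁ = 2.3519 − 2.3456 = 6.30×10⁻³ m
α₁L₁ − α₂L₂ = 1.7×10⁻⁵×2.3456 − 8.12×10⁻⁶×2.3519 = 2.0777772×10⁻⁵ m/K
ΔT = 6.30×10⁻³ / 2.0777772×10⁻⁵ = 303.209 K
T = 24.4 + 303.209 = 327.609 °C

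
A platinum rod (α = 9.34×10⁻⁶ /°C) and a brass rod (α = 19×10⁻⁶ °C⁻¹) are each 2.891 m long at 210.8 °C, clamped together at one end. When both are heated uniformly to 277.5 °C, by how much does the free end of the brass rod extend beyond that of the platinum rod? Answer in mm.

ΔT = 66.7 K
platinum: ΔL = 9.34×10⁻⁶ × 2.891 m × 66.7 = 1.8010×10⁻³ m = 1.8010 mm
brass: ΔL = 19×10⁻⁶ × 2.891 m × 66.7 = 3.6638×10⁻³ m = 3.6638 mm
difference = 3.6638 − 1.8010 = 1.8628 mm

1.86 mm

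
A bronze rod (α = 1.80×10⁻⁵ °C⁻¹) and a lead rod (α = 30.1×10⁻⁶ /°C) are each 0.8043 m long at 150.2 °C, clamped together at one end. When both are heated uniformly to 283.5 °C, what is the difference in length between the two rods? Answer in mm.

1.30 mm

ΔT = 133.3 K
bronze: ΔL = 1.80×10⁻⁵ × 0.8043 m × 133.3 = 1.9298×10⁻³ m = 1.9298 mm
lead: ΔL = 30.1×10⁻⁶ × 0.8043 m × 133.3 = 3.2271×10⁻³ m = 3.2271 mm
difference = 3.2271 − 1.9298 = 1.2973 mm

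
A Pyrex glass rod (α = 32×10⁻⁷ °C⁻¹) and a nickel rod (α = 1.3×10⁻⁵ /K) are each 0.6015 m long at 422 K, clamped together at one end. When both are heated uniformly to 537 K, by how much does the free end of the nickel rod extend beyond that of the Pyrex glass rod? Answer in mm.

0.678 mm

ΔT = 115 K
Pyrex glass: ΔL = 32×10⁻⁷ × 0.6015 m × 115 = 2.2135×10⁻⁴ m = 0.22135 mm
nickel: ΔL = 1.3×10⁻⁵ × 0.6015 m × 115 = 8.9924×10⁻⁴ m = 0.89924 mm
difference = 0.89924 − 0.22135 = 0.67789 mm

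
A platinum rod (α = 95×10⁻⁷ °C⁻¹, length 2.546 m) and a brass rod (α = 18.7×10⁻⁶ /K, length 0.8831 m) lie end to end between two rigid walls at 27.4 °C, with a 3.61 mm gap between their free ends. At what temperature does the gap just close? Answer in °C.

T = 116 °C

Gap closes when ΔL₁ + ΔL₂ = 3.61 mm = 3.61×10⁻³ m
(α₁L₁ + α₂L₂)ΔT = g
α₁L₁ + α₂L₂ = 95×10⁻⁷×2.546 + 18.7×10⁻⁶×0.8831 = 4.070097×10⁻⁵ m/K
ΔT = 3.61×10⁻³ / 4.070097×10⁻⁵ = 88.70 K
T = 27.4 + 88.70 = 116.10 °C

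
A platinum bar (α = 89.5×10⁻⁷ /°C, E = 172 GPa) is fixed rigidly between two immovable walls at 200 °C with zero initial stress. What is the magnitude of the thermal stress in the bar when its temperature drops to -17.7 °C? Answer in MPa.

Fully constrained: the free strain ε = αΔT is blocked, so σ = Eε = EαΔT.
|ΔT| = 217.7 K
σ = 172×10⁹ × 89.5×10⁻⁷ × 217.7 = 3.35×10⁸ Pa

σ = 335 MPa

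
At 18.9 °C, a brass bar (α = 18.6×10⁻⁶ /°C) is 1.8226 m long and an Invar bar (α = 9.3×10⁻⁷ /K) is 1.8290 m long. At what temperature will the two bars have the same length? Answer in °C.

Equal length when α₁L₁ΔT − α₂L₂ΔT = L₂ − L₁ = 6.40×10⁻³ m
α₁L₁ = 3.390036×10⁻⁵, α₂L₂ = 1.70097×10⁻⁶ → Δ(αL) = 3.219939×10⁻⁵ m/K
ΔT = 6.40×10⁻³ / 3.219939×10⁻⁵ = 198.762 K, so T = 18.9 + 198.762 = 217.662 °C

T = 217.7 °C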